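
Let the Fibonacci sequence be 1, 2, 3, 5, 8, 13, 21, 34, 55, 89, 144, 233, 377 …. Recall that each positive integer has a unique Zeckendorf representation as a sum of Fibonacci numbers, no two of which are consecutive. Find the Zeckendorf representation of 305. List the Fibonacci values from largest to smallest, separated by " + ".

233 + 55 + 13 + 3 + 1

233 ≤ 305 < 377, so take 233; remainder 72
55 ≤ 72 < 89, so take 55; remainder 17
13 ≤ 17 < 21, so take 13; remainder 4
3 ≤ 4 < 5, so take 3; remainder 1
1 ≤ 1 < 2, so take 1; remainder 0
So 305 = 233 + 55 + 13 + 3 + 1, with no two terms consecutive in the sequence.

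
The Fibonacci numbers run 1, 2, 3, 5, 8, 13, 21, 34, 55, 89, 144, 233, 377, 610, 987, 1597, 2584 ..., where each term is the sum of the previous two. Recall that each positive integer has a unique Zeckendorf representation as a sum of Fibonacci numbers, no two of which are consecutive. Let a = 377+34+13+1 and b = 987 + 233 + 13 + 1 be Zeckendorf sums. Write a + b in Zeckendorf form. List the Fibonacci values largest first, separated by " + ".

The two numbers are 425 and 1234, so their sum is 1659.
Greedily peel off the largest Fibonacci term at each step:
1597 ≤ 1659 < 2584, so take 1597; remainder 62
55 ≤ 62 < 89, so take 55; remainder 7
5 ≤ 7 < 8, so take 5; remainder 2
2 ≤ 2 < 3, so take 2; remainder 0

1597 + 55 + 5 + 2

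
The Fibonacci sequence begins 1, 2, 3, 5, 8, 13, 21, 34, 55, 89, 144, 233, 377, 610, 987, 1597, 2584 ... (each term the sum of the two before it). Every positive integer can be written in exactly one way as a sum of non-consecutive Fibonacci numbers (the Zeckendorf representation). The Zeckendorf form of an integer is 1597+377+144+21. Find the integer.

1597+377+144+21 = 2139.

2139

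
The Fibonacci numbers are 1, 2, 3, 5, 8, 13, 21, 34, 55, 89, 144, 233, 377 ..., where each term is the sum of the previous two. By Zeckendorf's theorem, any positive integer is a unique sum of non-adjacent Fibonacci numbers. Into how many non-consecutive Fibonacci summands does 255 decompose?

3

largest Fibonacci ≤ 255 is 233; 255 − 233 = 22
largest Fibonacci ≤ 22 is 21; 22 − 21 = 1
largest Fibonacci ≤ 1 is 1; 1 − 1 = 0
255 = 233 + 21 + 1, which has 3 terms.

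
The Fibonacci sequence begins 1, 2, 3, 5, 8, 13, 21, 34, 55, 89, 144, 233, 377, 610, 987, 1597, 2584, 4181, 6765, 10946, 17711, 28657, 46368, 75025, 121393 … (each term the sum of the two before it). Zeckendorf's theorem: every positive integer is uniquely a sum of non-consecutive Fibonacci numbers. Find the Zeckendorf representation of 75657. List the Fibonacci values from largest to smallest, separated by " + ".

75025 + 610 + 21 + 1

Greedily peel off the largest Fibonacci term at each step:
largest Fibonacci ≤ 75657 is 75025; 75657 − 75025 = 632
largest Fibonacci ≤ 632 is 610; 632 − 610 = 22
largest Fibonacci ≤ 22 is 21; 22 − 21 = 1
largest Fibonacci ≤ 1 is 1; 1 − 1 = 0
So 75657 = 75025 + 610 + 21 + 1, with no two terms consecutive in the sequence.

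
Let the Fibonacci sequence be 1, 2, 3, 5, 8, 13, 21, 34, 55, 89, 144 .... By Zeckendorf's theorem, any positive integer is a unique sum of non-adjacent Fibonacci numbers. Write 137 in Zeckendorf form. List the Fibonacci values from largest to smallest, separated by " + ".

subtract 89 from 137: 48 remains
subtract 34 from 48: 14 remains
subtract 13 from 14: 1 remains
subtract 1 from 1: 0 remains
So 137 = 89 + 34 + 13 + 1, with no two terms consecutive in the sequence.

89 + 34 + 13 + 1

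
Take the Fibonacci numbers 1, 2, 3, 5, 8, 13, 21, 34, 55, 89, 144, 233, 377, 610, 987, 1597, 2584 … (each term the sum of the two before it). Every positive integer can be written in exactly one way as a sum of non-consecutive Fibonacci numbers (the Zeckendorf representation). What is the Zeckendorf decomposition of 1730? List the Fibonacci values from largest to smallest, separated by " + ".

1597 + 89 + 34 + 8 + 2

1730: greatest Fibonacci not exceeding it is 1597, leaving 133
133: greatest Fibonacci not exceeding it is 89, leaving 44
44: greatest Fibonacci not exceeding it is 34, leaving 10
10: greatest Fibonacci not exceeding it is 8, leaving 2
2: greatest Fibonacci not exceeding it is 2, leaving 0
So 1730 = 1597 + 89 + 34 + 8 + 2, with no two terms consecutive in the sequence.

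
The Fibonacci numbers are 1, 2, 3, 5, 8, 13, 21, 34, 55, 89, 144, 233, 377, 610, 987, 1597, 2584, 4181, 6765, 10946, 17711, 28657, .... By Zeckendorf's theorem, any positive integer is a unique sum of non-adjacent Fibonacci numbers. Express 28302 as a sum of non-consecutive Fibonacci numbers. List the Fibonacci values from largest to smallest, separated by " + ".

Repeatedly subtract the largest Fibonacci number that fits:
28302 − 17711 = 10591
10591 − 6765 = 3826
3826 − 2584 = 1242
1242 − 987 = 255
255 − 233 = 22
22 − 21 = 1
1 − 1 = 0
So 28302 = 17711 + 6765 + 2584 + 987 + 233 + 21 + 1, with no two terms consecutive in the sequence.

17711 + 6765 + 2584 + 987 + 233 + 21 + 1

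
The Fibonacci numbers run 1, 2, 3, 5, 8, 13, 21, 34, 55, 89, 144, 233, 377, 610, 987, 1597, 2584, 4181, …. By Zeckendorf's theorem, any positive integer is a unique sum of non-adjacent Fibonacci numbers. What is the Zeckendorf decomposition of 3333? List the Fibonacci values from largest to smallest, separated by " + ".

3333: greatest Fibonacci not exceeding it is 2584, leaving 749
749: greatest Fibonacci not exceeding it is 610, leaving 139
139: greatest Fibonacci not exceeding it is 89, leaving 50
50: greatest Fibonacci not exceeding it is 34, leaving 16
16: greatest Fibonacci not exceeding it is 13, leaving 3
3: greatest Fibonacci not exceeding it is 3, leaving 0
So 3333 = 2584 + 610 + 89 + 34 + 13 + 3, with no two terms consecutive in the sequence.

2584 + 610 + 89 + 34 + 13 + 3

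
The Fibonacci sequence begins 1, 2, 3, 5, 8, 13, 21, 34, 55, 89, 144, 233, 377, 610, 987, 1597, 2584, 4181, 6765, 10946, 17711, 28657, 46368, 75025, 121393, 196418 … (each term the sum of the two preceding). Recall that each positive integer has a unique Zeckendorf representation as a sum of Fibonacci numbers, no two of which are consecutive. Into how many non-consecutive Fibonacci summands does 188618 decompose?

9

188618: greatest Fibonacci not exceeding it is 121393, leaving 67225
67225: greatest Fibonacci not exceeding it is 46368, leaving 20857
20857: greatest Fibonacci not exceeding it is 17711, leaving 3146
3146: greatest Fibonacci not exceeding it is 2584, leaving 562
562: greatest Fibonacci not exceeding it is 377, leaving 185
185: greatest Fibonacci not exceeding it is 144, leaving 41
41: greatest Fibonacci not exceeding it is 34, leaving 7
7: greatest Fibonacci not exceeding it is 5, leaving 2
2: greatest Fibonacci not exceeding it is 2, leaving 0
188618 = 121393 + 46368 + 17711 + 2584 + 377 + 144 + 34 + 5 + 2, which has 9 terms.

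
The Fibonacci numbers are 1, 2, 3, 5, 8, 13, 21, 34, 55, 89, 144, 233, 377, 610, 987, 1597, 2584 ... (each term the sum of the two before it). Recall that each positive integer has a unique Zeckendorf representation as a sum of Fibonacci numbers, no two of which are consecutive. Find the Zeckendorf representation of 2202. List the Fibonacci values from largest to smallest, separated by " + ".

1597 + 377 + 144 + 55 + 21 + 8

largest Fibonacci ≤ 2202 is 1597; 2202 − 1597 = 605
largest Fibonacci ≤ 605 is 377; 605 − 377 = 228
largest Fibonacci ≤ 228 is 144; 228 − 144 = 84
largest Fibonacci ≤ 84 is 55; 84 − 55 = 29
largest Fibonacci ≤ 29 is 21; 29 − 21 = 8
largest Fibonacci ≤ 8 is 8; 8 − 8 = 0
So 2202 = 1597 + 377 + 144 + 55 + 21 + 8, with no two terms consecutive in the sequence.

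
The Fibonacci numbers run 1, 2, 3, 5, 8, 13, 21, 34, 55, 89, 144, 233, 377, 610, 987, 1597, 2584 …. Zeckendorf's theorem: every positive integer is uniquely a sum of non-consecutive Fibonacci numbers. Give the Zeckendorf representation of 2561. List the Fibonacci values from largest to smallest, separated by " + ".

Greedy algorithm:
2561: greatest Fibonacci not exceeding it is 1597, leaving 964
964: greatest Fibonacci not exceeding it is 610, leaving 354
354: greatest Fibonacci not exceeding it is 233, leaving 121
121: greatest Fibonacci not exceeding it is 89, leaving 32
32: greatest Fibonacci not exceeding it is 21, leaving 11
11: greatest Fibonacci not exceeding it is 8, leaving 3
3: greatest Fibonacci not exceeding it is 3, leaving 0
So 2561 = 1597 + 610 + 233 + 89 + 21 + 8 + 3, with no two terms consecutive in the sequence.

1597 + 610 + 233 + 89 + 21 + 8 + 3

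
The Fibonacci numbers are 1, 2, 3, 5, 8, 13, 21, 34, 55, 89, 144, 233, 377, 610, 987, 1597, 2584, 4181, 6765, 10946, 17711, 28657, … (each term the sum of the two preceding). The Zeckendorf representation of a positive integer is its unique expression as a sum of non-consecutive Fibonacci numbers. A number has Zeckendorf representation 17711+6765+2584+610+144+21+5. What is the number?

17711+6765+2584+610+144+21+5 = 27840.

27840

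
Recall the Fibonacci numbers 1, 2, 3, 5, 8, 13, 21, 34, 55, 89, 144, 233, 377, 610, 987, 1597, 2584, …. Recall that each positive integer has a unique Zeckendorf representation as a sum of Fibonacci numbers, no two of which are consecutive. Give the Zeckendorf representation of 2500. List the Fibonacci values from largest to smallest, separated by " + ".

take 1597 (≤ 2500); 2500 − 1597 = 903
take 610 (≤ 903); 903 − 610 = 293
take 233 (≤ 293); 293 − 233 = 60
take 55 (≤ 60); 60 − 55 = 5
take 5 (≤ 5); 5 − 5 = 0
So 2500 = 1597 + 610 + 233 + 55 + 5, with no two terms consecutive in the sequence.

1597 + 610 + 233 + 55 + 5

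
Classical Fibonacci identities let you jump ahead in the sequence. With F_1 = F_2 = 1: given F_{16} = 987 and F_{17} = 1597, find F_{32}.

2178309

By the doubling identity F_{2k} = F_k(2F_{k+1} − F_k): F_{32} = 987·(2·1597 − 987) = 987·2207 = 2178309.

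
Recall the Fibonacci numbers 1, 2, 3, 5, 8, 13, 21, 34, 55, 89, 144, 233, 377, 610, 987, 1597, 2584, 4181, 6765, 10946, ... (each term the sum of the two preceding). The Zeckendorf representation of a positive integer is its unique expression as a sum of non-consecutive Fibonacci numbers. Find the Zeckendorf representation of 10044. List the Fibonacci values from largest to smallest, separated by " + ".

6765 + 2584 + 610 + 55 + 21 + 8 + 1

10044: greatest Fibonacci not exceeding it is 6765, leaving 3279
3279: greatest Fibonacci not exceeding it is 2584, leaving 695
695: greatest Fibonacci not exceeding it is 610, leaving 85
85: greatest Fibonacci not exceeding it is 55, leaving 30
30: greatest Fibonacci not exceeding it is 21, leaving 9
9: greatest Fibonacci not exceeding it is 8, leaving 1
1: greatest Fibonacci not exceeding it is 1, leaving 0
So 10044 = 6765 + 2584 + 610 + 55 + 21 + 8 + 1, with no two terms consecutive in the sequence.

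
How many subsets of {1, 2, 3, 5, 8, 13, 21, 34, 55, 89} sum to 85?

4

Each representation comes from the Zeckendorf form by replacing some F_k with F_{k−1} + F_{k−2} where possible.
85 = 55+21+8+1 = 55+21+5+3+1 = 55+13+8+5+3+1 = 34+21+13+8+5+3+1 — 4 representations.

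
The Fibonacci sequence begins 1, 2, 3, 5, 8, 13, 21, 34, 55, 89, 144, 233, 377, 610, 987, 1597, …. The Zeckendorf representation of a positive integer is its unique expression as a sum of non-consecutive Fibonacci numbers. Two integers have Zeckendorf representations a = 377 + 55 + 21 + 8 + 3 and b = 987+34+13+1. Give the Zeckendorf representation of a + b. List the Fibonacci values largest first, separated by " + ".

The two numbers are 464 and 1035, so their sum is 1499.
Greedily peel off the largest Fibonacci term at each step:
subtract 987 from 1499: 512 remains
subtract 377 from 512: 135 remains
subtract 89 from 135: 46 remains
subtract 34 from 46: 12 remains
subtract 8 from 12: 4 remains
subtract 3 from 4: 1 remains
subtract 1 from 1: 0 remains

987 + 377 + 89 + 34 + 8 + 3 + 1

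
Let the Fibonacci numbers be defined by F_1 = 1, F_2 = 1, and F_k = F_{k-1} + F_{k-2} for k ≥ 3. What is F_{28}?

317811

Iterating the recurrence up to F_{21} = 10946 and F_{20} = 6765:
F_{22} = F_{21} + F_{20} = 10946 + 6765 = 17711
F_{23} = F_{22} + F_{21} = 17711 + 10946 = 28657
F_{24} = F_{23} + F_{22} = 28657 + 17711 = 46368
F_{25} = F_{24} + F_{23} = 46368 + 28657 = 75025
F_{26} = F_{25} + F_{24} = 75025 + 46368 = 121393
F_{27} = F_{26} + F_{25} = 121393 + 75025 = 196418
F_{28} = F_{27} + F_{26} = 196418 + 121393 = 317811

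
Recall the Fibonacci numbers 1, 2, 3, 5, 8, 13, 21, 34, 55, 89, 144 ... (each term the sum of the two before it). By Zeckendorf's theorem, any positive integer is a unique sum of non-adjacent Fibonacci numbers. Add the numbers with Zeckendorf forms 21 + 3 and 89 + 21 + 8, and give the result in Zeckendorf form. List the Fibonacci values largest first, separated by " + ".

The two numbers are 24 and 118, so their sum is 142.
89 ≤ 142 < 144, so take 89; remainder 53
34 ≤ 53 < 55, so take 34; remainder 19
13 ≤ 19 < 21, so take 13; remainder 6
5 ≤ 6 < 8, so take 5; remainder 1
1 ≤ 1 < 2, so take 1; remainder 0

89 + 34 + 13 + 5 + 1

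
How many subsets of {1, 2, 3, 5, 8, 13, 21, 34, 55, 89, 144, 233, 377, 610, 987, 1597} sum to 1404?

25

Each representation comes from the Zeckendorf form by replacing some F_k with F_{k−1} + F_{k−2} where possible.
1404 = 987+377+34+5+1 = 987+377+34+3+2+1 = 987+377+21+13+5+1 = 987+233+144+34+5+1 = … (21 more), for 25 in all.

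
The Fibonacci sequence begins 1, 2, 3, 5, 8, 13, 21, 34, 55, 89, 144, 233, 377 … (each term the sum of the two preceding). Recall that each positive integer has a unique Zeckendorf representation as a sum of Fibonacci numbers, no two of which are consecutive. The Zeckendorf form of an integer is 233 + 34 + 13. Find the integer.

233 + 34 + 13 = 280.

280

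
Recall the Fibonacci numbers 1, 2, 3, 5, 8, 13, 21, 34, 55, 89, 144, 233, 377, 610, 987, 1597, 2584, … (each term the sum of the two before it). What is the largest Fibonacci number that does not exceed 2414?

1597

1597 ≤ 2414 < 2584, so the largest Fibonacci number not exceeding 2414 is 1597.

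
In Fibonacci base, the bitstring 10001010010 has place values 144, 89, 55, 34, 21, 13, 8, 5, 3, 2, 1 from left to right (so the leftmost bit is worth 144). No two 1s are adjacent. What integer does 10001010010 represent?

175

Summing the place values of the 1 bits: 144 + 21 + 8 + 2 = 175.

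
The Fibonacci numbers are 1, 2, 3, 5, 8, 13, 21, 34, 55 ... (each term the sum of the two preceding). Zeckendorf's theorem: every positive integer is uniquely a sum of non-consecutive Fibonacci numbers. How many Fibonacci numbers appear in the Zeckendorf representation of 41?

3

Repeatedly subtract the largest Fibonacci number that fits:
41 − 34 = 7
7 − 5 = 2
2 − 2 = 0
41 = 34 + 5 + 2, which has 3 terms.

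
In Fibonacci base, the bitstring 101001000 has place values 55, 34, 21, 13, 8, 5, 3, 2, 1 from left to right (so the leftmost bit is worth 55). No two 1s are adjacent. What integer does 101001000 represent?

81

Summing the place values of the 1 bits: 55 + 21 + 5 = 81.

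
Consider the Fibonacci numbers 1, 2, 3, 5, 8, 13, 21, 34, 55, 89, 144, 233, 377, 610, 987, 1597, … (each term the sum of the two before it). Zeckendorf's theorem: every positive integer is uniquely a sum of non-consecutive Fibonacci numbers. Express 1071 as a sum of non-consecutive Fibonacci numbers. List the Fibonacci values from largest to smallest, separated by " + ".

987 + 55 + 21 + 8

take 987 (≤ 1071); 1071 − 987 = 84
take 55 (≤ 84); 84 − 55 = 29
take 21 (≤ 29); 29 − 21 = 8
take 8 (≤ 8); 8 − 8 = 0
So 1071 = 987 + 55 + 21 + 8, with no two terms consecutive in the sequence.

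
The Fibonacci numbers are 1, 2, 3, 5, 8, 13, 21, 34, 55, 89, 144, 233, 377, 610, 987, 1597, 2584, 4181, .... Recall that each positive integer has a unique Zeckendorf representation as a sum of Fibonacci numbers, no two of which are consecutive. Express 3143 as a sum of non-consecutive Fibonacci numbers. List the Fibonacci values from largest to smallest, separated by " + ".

2584 + 377 + 144 + 34 + 3 + 1

Greedily peel off the largest Fibonacci term at each step:
3143 − 2584 = 559
559 − 377 = 182
182 − 144 = 38
38 − 34 = 4
4 − 3 = 1
1 − 1 = 0
So 3143 = 2584 + 377 + 144 + 34 + 3 + 1, with no two terms consecutive in the sequence.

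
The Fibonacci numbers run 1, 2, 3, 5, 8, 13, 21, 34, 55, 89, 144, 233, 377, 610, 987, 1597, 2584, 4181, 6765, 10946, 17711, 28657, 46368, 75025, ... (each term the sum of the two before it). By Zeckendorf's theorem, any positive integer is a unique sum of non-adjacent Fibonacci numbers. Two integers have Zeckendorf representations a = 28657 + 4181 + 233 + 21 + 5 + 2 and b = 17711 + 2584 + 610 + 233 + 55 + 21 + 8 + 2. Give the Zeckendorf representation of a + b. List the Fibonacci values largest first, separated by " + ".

The two numbers are 33099 and 21224, so their sum is 54323.
Greedy algorithm:
take 46368 (≤ 54323); 54323 − 46368 = 7955
take 6765 (≤ 7955); 7955 − 6765 = 1190
take 987 (≤ 1190); 1190 − 987 = 203
take 144 (≤ 203); 203 − 144 = 59
take 55 (≤ 59); 59 − 55 = 4
take 3 (≤ 4); 4 − 3 = 1
take 1 (≤ 1); 1 − 1 = 0

46368 + 6765 + 987 + 144 + 55 + 3 + 1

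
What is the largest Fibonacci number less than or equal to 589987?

514229 ≤ 589987 < 832040, so the largest Fibonacci number not exceeding 589987 is 514229.

514229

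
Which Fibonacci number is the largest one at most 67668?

46368

46368 ≤ 67668 < 75025, so the largest Fibonacci number not exceeding 67668 is 46368.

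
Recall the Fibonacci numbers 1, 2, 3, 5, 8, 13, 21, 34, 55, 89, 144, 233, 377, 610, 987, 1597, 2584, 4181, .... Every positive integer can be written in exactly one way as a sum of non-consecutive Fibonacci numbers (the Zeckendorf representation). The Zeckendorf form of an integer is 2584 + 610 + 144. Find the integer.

3338

2584 + 610 + 144 = 3338.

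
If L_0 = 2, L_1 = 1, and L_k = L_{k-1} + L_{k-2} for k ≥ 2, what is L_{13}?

521

Iterating the recurrence up to L_{6} = 18 and L_{5} = 11:
L_{7} = L_{6} + L_{5} = 18 + 11 = 29
L_{8} = L_{7} + L_{6} = 29 + 18 = 47
L_{9} = L_{8} + L_{7} = 47 + 29 = 76
L_{10} = L_{9} + L_{8} = 76 + 47 = 123
L_{11} = L_{10} + L_{9} = 123 + 76 = 199
L_{12} = L_{11} + L_{10} = 199 + 123 = 322
L_{13} = L_{12} + L_{11} = 322 + 199 = 521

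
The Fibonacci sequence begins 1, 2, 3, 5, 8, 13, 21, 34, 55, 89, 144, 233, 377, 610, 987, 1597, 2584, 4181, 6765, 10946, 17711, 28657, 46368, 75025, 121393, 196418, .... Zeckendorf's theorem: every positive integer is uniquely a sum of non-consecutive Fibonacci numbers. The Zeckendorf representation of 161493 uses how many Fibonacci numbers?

8

Greedily peel off the largest Fibonacci term at each step:
subtract 121393 from 161493: 40100 remains
subtract 28657 from 40100: 11443 remains
subtract 10946 from 11443: 497 remains
subtract 377 from 497: 120 remains
subtract 89 from 120: 31 remains
subtract 21 from 31: 10 remains
subtract 8 from 10: 2 remains
subtract 2 from 2: 0 remains
161493 = 121393 + 28657 + 10946 + 377 + 89 + 21 + 8 + 2, which has 8 terms.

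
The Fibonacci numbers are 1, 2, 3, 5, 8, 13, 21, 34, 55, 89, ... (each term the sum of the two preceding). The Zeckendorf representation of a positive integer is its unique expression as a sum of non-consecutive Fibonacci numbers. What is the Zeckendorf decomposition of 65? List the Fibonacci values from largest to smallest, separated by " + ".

55 + 8 + 2

Repeatedly subtract the largest Fibonacci number that fits:
take 55 (≤ 65); 65 − 55 = 10
take 8 (≤ 10); 10 − 8 = 2
take 2 (≤ 2); 2 − 2 = 0
So 65 = 55 + 8 + 2, with no two terms consecutive in the sequence.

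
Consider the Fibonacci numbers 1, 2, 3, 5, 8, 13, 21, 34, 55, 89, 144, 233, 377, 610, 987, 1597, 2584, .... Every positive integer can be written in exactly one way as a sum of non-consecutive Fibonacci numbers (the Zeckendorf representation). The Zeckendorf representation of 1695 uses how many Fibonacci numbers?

Greedy algorithm:
largest Fibonacci ≤ 1695 is 1597; 1695 − 1597 = 98
largest Fibonacci ≤ 98 is 89; 98 − 89 = 9
largest Fibonacci ≤ 9 is 8; 9 − 8 = 1
largest Fibonacci ≤ 1 is 1; 1 − 1 = 0
1695 = 1597 + 89 + 8 + 1, which has 4 terms.

4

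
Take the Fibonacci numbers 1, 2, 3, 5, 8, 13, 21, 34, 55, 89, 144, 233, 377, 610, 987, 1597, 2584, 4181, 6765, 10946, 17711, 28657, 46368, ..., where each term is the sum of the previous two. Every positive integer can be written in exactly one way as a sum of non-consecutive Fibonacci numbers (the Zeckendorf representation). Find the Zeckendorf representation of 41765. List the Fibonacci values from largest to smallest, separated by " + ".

28657 + 10946 + 1597 + 377 + 144 + 34 + 8 + 2

41765: greatest Fibonacci not exceeding it is 28657, leaving 13108
13108: greatest Fibonacci not exceeding it is 10946, leaving 2162
2162: greatest Fibonacci not exceeding it is 1597, leaving 565
565: greatest Fibonacci not exceeding it is 377, leaving 188
188: greatest Fibonacci not exceeding it is 144, leaving 44
44: greatest Fibonacci not exceeding it is 34, leaving 10
10: greatest Fibonacci not exceeding it is 8, leaving 2
2: greatest Fibonacci not exceeding it is 2, leaving 0
So 41765 = 28657 + 10946 + 1597 + 377 + 144 + 34 + 8 + 2, with no two terms consecutive in the sequence.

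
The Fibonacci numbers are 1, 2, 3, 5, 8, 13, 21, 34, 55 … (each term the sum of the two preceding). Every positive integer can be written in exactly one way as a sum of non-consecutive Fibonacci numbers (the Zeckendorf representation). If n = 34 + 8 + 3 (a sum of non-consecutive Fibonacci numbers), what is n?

34 + 8 + 3 = 45.

45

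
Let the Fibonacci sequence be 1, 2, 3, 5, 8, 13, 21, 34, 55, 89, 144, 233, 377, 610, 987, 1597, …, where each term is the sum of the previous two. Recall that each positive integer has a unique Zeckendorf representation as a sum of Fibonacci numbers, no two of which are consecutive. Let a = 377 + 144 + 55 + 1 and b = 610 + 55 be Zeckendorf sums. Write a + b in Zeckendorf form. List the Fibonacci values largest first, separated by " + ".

The two numbers are 577 and 665, so their sum is 1242.
take 987 (≤ 1242); 1242 − 987 = 255
take 233 (≤ 255); 255 − 233 = 22
take 21 (≤ 22); 22 − 21 = 1
take 1 (≤ 1); 1 − 1 = 0

987 + 233 + 21 + 1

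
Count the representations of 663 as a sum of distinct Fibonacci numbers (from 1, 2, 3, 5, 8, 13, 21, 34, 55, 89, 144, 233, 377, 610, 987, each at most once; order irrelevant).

13

663 = 610+34+13+5+1 = 610+34+13+3+2+1 = 377+233+34+13+5+1 = 610+34+8+5+3+2+1 = … (9 more), for 13 in all.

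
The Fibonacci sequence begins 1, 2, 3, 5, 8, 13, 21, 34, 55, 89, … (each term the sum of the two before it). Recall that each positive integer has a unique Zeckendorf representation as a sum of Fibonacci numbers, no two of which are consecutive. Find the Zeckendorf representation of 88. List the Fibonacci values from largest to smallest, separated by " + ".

55 + 21 + 8 + 3 + 1

88 − 55 = 33
33 − 21 = 12
12 − 8 = 4
4 − 3 = 1
1 − 1 = 0
So 88 = 55 + 21 + 8 + 3 + 1, with no two terms consecutive in the sequence.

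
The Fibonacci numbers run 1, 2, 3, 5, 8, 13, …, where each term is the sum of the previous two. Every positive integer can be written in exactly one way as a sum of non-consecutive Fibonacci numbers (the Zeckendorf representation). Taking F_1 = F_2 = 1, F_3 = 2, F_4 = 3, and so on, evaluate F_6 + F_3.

F_6 + F_3 = 8 + 2 = 10.

10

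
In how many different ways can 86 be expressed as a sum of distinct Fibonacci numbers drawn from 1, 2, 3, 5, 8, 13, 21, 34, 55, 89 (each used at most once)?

86 = 55+21+8+2 = 55+21+5+3+2 = 55+13+8+5+3+2 = 34+21+13+8+5+3+2 — 4 representations.

4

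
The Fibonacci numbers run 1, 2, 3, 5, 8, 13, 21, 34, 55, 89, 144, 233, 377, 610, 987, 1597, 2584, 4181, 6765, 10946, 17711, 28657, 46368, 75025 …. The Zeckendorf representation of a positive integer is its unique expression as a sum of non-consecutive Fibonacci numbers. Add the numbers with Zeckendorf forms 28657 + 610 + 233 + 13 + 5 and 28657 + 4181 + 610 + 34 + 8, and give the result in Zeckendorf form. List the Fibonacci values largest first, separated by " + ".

The two numbers are 29518 and 33490, so their sum is 63008.
subtract 46368 from 63008: 16640 remains
subtract 10946 from 16640: 5694 remains
subtract 4181 from 5694: 1513 remains
subtract 987 from 1513: 526 remains
subtract 377 from 526: 149 remains
subtract 144 from 149: 5 remains
subtract 5 from 5: 0 remains

46368 + 10946 + 4181 + 987 + 377 + 144 + 5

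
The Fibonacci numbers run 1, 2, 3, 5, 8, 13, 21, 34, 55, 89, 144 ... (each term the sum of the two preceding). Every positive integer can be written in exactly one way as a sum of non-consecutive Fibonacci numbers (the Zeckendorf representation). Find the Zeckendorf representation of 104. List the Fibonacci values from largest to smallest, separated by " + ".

89 + 13 + 2

Greedy algorithm:
104 − 89 = 15
15 − 13 = 2
2 − 2 = 0
So 104 = 89 + 13 + 2, with no two terms consecutive in the sequence.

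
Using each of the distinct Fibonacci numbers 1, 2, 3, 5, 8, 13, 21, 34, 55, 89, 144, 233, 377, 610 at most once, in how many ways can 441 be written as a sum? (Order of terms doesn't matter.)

Starting from the Zeckendorf form and repeatedly splitting a term F_k into F_{k−1} + F_{k−2} (when neither is already used) reaches every representation.
441 = 377+55+8+1 = 377+55+5+3+1 = 377+34+21+8+1 = 233+144+55+8+1 = 377+34+21+5+3+1 = … (8 more), for 13 in all.

13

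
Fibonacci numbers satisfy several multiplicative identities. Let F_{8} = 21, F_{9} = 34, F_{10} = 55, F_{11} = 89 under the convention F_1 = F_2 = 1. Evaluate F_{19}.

4181

By the addition formula F_{m+n} = F_m F_{n+1} + F_{m−1} F_n with m=9, n=10: F_{19} = 34·89 + 21·55 = 3026 + 1155 = 4181.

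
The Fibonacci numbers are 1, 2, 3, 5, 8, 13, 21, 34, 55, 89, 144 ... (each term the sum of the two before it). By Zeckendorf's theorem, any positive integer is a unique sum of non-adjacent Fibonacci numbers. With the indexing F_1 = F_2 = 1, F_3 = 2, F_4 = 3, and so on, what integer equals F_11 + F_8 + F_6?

118

F_11 + F_8 + F_6 = 89 + 21 + 8 = 118.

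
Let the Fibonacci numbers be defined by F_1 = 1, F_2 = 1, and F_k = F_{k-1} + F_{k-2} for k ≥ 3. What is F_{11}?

89

Iterating the recurrence up to F_{3} = 2 and F_{2} = 1:
F_{4} = F_{3} + F_{2} = 2 + 1 = 3
F_{5} = F_{4} + F_{3} = 3 + 2 = 5
F_{6} = F_{5} + F_{4} = 5 + 3 = 8
F_{7} = F_{6} + F_{5} = 8 + 5 = 13
F_{8} = F_{7} + F_{6} = 13 + 8 = 21
F_{9} = F_{8} + F_{7} = 21 + 13 = 34
F_{10} = F_{9} + F_{8} = 34 + 21 = 55
F_{11} = F_{10} + F_{9} = 55 + 34 = 89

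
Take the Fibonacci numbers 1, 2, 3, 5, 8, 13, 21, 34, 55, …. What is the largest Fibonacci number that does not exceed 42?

34

34 ≤ 42 < 55, so the largest Fibonacci number not exceeding 42 is 34.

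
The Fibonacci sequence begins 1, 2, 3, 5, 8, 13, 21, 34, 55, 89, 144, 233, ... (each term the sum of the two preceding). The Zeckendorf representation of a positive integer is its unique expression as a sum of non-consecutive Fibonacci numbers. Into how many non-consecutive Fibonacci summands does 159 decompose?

3

Repeatedly subtract the largest Fibonacci number that fits:
take 144 (≤ 159); 159 − 144 = 15
take 13 (≤ 15); 15 − 13 = 2
take 2 (≤ 2); 2 − 2 = 0
159 = 144 + 13 + 2, which has 3 terms.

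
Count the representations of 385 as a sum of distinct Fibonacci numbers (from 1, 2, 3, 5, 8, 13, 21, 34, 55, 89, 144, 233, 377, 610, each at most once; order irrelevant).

14

Each representation comes from the Zeckendorf form by replacing some F_k with F_{k−1} + F_{k−2} where possible.
385 = 377+8 = 377+5+3 = 233+144+8 = 377+5+2+1 = 233+144+5+3 = … (9 more), for 14 in all.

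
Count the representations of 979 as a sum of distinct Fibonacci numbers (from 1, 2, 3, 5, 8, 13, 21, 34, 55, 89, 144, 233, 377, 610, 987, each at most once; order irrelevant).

Each representation comes from the Zeckendorf form by replacing some F_k with F_{k−1} + F_{k−2} where possible.
979 = 610+233+89+34+13 = 610+233+89+34+8+5 = 610+233+89+34+8+3+2 = 610+233+89+21+13+8+5 = 610+233+89+21+13+8+3+2 = … (6 more), for 11 in all.

11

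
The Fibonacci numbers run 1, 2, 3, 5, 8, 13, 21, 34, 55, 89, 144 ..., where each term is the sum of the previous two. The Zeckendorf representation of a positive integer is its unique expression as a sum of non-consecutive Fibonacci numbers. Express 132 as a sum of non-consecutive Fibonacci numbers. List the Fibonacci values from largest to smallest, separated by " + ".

89 + 34 + 8 + 1

89 ≤ 132 < 144, so take 89; remainder 43
34 ≤ 43 < 55, so take 34; remainder 9
8 ≤ 9 < 13, so take 8; remainder 1
1 ≤ 1 < 2, so take 1; remainder 0
So 132 = 89 + 34 + 8 + 1, with no two terms consecutive in the sequence.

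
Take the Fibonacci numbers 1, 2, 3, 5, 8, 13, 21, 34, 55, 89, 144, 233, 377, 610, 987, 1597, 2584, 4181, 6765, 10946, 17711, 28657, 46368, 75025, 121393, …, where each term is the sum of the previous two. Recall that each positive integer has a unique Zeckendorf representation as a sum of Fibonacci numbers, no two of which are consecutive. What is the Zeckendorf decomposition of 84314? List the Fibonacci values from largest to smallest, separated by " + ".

75025 + 6765 + 1597 + 610 + 233 + 55 + 21 + 8

Greedily peel off the largest Fibonacci term at each step:
take 75025 (≤ 84314); 84314 − 75025 = 9289
take 6765 (≤ 9289); 9289 − 6765 = 2524
take 1597 (≤ 2524); 2524 − 1597 = 927
take 610 (≤ 927); 927 − 610 = 317
take 233 (≤ 317); 317 − 233 = 84
take 55 (≤ 84); 84 − 55 = 29
take 21 (≤ 29); 29 − 21 = 8
take 8 (≤ 8); 8 − 8 = 0
So 84314 = 75025 + 6765 + 1597 + 610 + 233 + 55 + 21 + 8, with no two terms consecutive in the sequence.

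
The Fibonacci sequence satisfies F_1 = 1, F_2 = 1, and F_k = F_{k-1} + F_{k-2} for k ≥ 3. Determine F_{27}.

Iterating the recurrence up to F_{20} = 6765 and F_{19} = 4181:
F_{21} = F_{20} + F_{19} = 6765 + 4181 = 10946
F_{22} = F_{21} + F_{20} = 10946 + 6765 = 17711
F_{23} = F_{22} + F_{21} = 17711 + 10946 = 28657
F_{24} = F_{23} + F_{22} = 28657 + 17711 = 46368
F_{25} = F_{24} + F_{23} = 46368 + 28657 = 75025
F_{26} = F_{25} + F_{24} = 75025 + 46368 = 121393
F_{27} = F_{26} + F_{25} = 121393 + 75025 = 196418

196418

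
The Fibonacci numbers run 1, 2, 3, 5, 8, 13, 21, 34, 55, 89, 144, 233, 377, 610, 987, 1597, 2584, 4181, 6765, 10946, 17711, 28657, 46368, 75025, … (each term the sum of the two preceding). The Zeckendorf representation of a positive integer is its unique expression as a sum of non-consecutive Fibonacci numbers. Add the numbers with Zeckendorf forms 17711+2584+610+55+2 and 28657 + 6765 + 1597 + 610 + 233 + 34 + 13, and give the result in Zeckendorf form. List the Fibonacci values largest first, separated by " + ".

46368 + 10946 + 987 + 377 + 144 + 34 + 13 + 2

The two numbers are 20962 and 37909, so their sum is 58871.
46368 ≤ 58871 < 75025, so take 46368; remainder 12503
10946 ≤ 12503 < 17711, so take 10946; remainder 1557
987 ≤ 1557 < 1597, so take 987; remainder 570
377 ≤ 570 < 610, so take 377; remainder 193
144 ≤ 193 < 233, so take 144; remainder 49
34 ≤ 49 < 55, so take 34; remainder 15
13 ≤ 15 < 21, so take 13; remainder 2
2 ≤ 2 < 3, so take 2; remainder 0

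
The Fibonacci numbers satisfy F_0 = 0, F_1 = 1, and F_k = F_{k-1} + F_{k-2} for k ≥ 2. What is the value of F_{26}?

Iterating the recurrence up to F_{20} = 6765 and F_{19} = 4181:
F_{21} = F_{20} + F_{19} = 6765 + 4181 = 10946
F_{22} = F_{21} + F_{20} = 10946 + 6765 = 17711
F_{23} = F_{22} + F_{21} = 17711 + 10946 = 28657
F_{24} = F_{23} + F_{22} = 28657 + 17711 = 46368
F_{25} = F_{24} + F_{23} = 46368 + 28657 = 75025
F_{26} = F_{25} + F_{24} = 75025 + 46368 = 121393

121393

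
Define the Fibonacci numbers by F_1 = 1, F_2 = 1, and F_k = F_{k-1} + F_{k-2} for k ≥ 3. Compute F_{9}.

Iterating the recurrence up to F_{2} = 1 and F_{1} = 1:
F_{3} = F_{2} + F_{1} = 1 + 1 = 2
F_{4} = F_{3} + F_{2} = 2 + 1 = 3
F_{5} = F_{4} + F_{3} = 3 + 2 = 5
F_{6} = F_{5} + F_{4} = 5 + 3 = 8
F_{7} = F_{6} + F_{5} = 8 + 5 = 13
F_{8} = F_{7} + F_{6} = 13 + 8 = 21
F_{9} = F_{8} + F_{7} = 21 + 13 = 34

34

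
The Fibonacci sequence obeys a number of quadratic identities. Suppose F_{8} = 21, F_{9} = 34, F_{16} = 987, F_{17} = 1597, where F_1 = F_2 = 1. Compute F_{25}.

75025

By the addition formula F_{m+n} = F_m F_{n+1} + F_{m−1} F_n with m=9, n=16: F_{25} = 34·1597 + 21·987 = 54298 + 20727 = 75025.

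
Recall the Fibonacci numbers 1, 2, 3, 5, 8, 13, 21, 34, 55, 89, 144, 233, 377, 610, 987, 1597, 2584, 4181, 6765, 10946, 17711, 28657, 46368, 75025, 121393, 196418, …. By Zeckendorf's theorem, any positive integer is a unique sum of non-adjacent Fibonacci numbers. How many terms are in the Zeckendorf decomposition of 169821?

Greedy algorithm:
largest Fibonacci ≤ 169821 is 121393; 169821 − 121393 = 48428
largest Fibonacci ≤ 48428 is 46368; 48428 − 46368 = 2060
largest Fibonacci ≤ 2060 is 1597; 2060 − 1597 = 463
largest Fibonacci ≤ 463 is 377; 463 − 377 = 86
largest Fibonacci ≤ 86 is 55; 86 − 55 = 31
largest Fibonacci ≤ 31 is 21; 31 − 21 = 10
largest Fibonacci ≤ 10 is 8; 10 − 8 = 2
largest Fibonacci ≤ 2 is 2; 2 − 2 = 0
169821 = 121393 + 46368 + 1597 + 377 + 55 + 21 + 8 + 2, which has 8 terms.

8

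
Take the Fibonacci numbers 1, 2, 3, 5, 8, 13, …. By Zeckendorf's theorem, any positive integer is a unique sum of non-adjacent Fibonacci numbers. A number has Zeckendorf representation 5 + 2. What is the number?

7

5 + 2 = 7.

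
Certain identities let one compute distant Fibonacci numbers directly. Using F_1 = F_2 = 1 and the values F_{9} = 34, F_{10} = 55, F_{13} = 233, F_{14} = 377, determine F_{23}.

By the addition formula F_{m+n} = F_m F_{n+1} + F_{m−1} F_n with m=10, n=13: F_{23} = 55·377 + 34·233 = 20735 + 7922 = 28657.

28657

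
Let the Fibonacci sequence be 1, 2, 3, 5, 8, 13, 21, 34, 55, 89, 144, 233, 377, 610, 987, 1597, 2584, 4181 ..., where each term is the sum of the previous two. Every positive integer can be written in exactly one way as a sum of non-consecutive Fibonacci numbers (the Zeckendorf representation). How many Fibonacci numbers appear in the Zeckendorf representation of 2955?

6

2955: greatest Fibonacci not exceeding it is 2584, leaving 371
371: greatest Fibonacci not exceeding it is 233, leaving 138
138: greatest Fibonacci not exceeding it is 89, leaving 49
49: greatest Fibonacci not exceeding it is 34, leaving 15
15: greatest Fibonacci not exceeding it is 13, leaving 2
2: greatest Fibonacci not exceeding it is 2, leaving 0
2955 = 2584 + 233 + 89 + 34 + 13 + 2, which has 6 terms.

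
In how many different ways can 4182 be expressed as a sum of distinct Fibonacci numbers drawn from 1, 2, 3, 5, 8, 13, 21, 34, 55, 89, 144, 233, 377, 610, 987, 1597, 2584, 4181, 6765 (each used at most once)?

9

Starting from the Zeckendorf form and repeatedly splitting a term F_k into F_{k−1} + F_{k−2} (when neither is already used) reaches every representation.
4182 = 4181+1 = 2584+1597+1 = 2584+987+610+1 = 2584+987+377+233+1 = 2584+987+377+144+89+1 = … (4 more), for 9 in all.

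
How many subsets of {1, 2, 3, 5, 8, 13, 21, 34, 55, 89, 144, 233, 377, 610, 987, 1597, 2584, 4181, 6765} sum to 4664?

30

4664 = 4181+377+89+13+3+1 = 4181+377+89+8+5+3+1 = 4181+377+55+34+13+3+1 = 4181+233+144+89+13+3+1 = … (26 more), for 30 in all.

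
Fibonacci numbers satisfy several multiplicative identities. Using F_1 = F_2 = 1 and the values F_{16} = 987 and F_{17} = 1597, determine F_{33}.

3524578

By F_{2k+1} = F_k² + F_{k+1}²: F_{33} = 987² + 1597² = 974169 + 2550409 = 3524578.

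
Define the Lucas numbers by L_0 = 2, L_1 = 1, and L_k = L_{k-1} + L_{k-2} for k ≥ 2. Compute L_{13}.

Iterating the recurrence up to L_{6} = 18 and L_{5} = 11:
L_{7} = L_{6} + L_{5} = 18 + 11 = 29
L_{8} = L_{7} + L_{6} = 29 + 18 = 47
L_{9} = L_{8} + L_{7} = 47 + 29 = 76
L_{10} = L_{9} + L_{8} = 76 + 47 = 123
L_{11} = L_{10} + L_{9} = 123 + 76 = 199
L_{12} = L_{11} + L_{10} = 199 + 123 = 322
L_{13} = L_{12} + L_{11} = 322 + 199 = 521

521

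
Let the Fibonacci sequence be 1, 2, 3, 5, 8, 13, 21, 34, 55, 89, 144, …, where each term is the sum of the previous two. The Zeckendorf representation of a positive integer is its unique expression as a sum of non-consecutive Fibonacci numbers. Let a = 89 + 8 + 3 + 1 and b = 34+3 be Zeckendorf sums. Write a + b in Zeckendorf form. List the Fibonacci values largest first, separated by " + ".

89 + 34 + 13 + 2

The two numbers are 101 and 37, so their sum is 138.
138: greatest Fibonacci not exceeding it is 89, leaving 49
49: greatest Fibonacci not exceeding it is 34, leaving 15
15: greatest Fibonacci not exceeding it is 13, leaving 2
2: greatest Fibonacci not exceeding it is 2, leaving 0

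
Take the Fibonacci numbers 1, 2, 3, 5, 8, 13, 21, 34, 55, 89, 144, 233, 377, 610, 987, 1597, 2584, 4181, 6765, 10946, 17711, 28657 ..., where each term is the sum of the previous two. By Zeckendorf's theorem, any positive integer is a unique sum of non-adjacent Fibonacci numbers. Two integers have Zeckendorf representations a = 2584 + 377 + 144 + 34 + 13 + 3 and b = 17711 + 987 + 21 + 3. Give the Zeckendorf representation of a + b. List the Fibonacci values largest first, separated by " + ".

The two numbers are 3155 and 18722, so their sum is 21877.
Repeatedly subtract the largest Fibonacci number that fits:
take 17711 (≤ 21877); 21877 − 17711 = 4166
take 2584 (≤ 4166); 4166 − 2584 = 1582
take 987 (≤ 1582); 1582 − 987 = 595
take 377 (≤ 595); 595 − 377 = 218
take 144 (≤ 218); 218 − 144 = 74
take 55 (≤ 74); 74 − 55 = 19
take 13 (≤ 19); 19 − 13 = 6
take 5 (≤ 6); 6 − 5 = 1
take 1 (≤ 1); 1 − 1 = 0

17711 + 2584 + 987 + 377 + 144 + 55 + 13 + 5 + 1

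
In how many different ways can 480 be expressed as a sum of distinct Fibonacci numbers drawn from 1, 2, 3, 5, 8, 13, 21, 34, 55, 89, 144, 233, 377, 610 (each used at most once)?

16

Each representation comes from the Zeckendorf form by replacing some F_k with F_{k−1} + F_{k−2} where possible.
480 = 377+89+13+1 = 377+89+8+5+1 = 377+55+34+13+1 = … (13 more), for 16 in all.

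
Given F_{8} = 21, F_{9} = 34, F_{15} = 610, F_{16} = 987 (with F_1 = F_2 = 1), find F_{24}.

46368

By the addition formula F_{m+n} = F_m F_{n+1} + F_{m−1} F_n with m=16, n=8: F_{24} = 987·34 + 610·21 = 33558 + 12810 = 46368.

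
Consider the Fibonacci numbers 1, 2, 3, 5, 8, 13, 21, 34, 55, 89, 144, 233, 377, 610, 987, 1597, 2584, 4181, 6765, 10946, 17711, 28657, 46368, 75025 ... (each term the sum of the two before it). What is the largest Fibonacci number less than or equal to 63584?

46368

46368 ≤ 63584 < 75025, so the largest Fibonacci number not exceeding 63584 is 46368.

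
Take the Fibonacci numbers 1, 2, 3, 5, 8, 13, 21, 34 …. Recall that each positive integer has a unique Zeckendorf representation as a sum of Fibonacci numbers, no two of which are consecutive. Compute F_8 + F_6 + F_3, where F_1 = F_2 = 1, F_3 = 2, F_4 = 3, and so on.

F_8 + F_6 + F_3 = 21 + 8 + 2 = 31.

31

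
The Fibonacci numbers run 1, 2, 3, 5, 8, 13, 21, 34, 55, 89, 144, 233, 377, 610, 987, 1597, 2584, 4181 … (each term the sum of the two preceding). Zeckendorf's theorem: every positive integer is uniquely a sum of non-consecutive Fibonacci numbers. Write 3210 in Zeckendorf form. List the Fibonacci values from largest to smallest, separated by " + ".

2584 + 610 + 13 + 3

3210: greatest Fibonacci not exceeding it is 2584, leaving 626
626: greatest Fibonacci not exceeding it is 610, leaving 16
16: greatest Fibonacci not exceeding it is 13, leaving 3
3: greatest Fibonacci not exceeding it is 3, leaving 0
So 3210 = 2584 + 610 + 13 + 3, with no two terms consecutive in the sequence.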